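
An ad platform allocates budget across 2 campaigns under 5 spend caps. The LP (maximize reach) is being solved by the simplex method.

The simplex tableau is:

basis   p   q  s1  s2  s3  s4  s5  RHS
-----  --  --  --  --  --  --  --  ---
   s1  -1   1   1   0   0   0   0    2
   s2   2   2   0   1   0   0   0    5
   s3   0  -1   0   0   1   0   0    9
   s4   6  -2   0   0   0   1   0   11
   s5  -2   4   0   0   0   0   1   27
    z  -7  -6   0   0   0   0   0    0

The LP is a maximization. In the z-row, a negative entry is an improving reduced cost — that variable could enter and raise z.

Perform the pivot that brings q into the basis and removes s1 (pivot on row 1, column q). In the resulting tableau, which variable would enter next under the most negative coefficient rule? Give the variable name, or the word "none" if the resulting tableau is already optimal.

p

Pivot element 1. New z-row = old z-row − (-6)·(row 1/1).
Updated z-row coefficients: p: -13, q: 0, s1: 6, s2: 0, s3: 0, s4: 0, s5: 0.
The most negative is -13 in column p, so p would enter next.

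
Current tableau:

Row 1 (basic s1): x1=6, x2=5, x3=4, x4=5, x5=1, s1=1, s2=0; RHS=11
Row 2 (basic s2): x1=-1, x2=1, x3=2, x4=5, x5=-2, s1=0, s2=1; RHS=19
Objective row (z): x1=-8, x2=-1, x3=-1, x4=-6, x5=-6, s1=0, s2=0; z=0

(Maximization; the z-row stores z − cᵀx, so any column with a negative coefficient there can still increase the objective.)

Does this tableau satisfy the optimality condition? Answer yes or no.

no

Column x1 has objective-row coefficient -8, which is negative; an improving pivot exists, so not yet optimal.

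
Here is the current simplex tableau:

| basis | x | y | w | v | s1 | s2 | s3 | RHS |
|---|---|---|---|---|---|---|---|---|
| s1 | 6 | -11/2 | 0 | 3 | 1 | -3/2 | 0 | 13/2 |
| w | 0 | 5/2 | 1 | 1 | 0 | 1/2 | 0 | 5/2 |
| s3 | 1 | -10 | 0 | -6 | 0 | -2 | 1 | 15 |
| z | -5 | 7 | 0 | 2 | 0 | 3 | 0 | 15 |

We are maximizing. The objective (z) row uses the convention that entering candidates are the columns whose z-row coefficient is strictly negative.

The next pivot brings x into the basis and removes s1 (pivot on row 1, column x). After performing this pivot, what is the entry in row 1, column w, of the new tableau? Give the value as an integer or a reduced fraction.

Pivot element is row 1, column x: 6.
Normalize row 1: new (row 1, w) = 0/6 = 0.
Row 1 is the pivot row, so the entry is 0.

0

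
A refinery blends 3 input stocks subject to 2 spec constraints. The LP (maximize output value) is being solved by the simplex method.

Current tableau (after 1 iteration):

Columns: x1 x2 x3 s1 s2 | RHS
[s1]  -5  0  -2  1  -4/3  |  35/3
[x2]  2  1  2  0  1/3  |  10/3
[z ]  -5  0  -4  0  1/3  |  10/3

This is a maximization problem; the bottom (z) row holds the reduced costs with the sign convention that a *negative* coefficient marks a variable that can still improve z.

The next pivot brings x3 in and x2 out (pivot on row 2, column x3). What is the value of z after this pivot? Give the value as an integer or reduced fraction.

Minimum ratio for x3: (10/3)/2 = 5/3.
z changes by −(z-row coeff of x3)·ratio = −(-4)·(5/3) = 20/3.
New z = 10/3 + (20/3) = 10.

10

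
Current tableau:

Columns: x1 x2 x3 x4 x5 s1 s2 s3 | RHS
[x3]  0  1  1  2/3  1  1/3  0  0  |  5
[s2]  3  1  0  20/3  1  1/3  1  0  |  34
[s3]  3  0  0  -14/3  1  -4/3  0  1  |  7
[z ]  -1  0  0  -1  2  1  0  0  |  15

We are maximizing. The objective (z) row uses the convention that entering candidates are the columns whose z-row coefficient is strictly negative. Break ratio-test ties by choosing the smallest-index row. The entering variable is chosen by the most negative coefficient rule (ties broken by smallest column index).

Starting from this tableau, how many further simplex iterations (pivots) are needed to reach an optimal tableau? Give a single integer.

2

pivot: x1 in, s3 out → z = 52/3
pivot: x4 in, s2 out → z = 2389/102
No improving column remains; optimal.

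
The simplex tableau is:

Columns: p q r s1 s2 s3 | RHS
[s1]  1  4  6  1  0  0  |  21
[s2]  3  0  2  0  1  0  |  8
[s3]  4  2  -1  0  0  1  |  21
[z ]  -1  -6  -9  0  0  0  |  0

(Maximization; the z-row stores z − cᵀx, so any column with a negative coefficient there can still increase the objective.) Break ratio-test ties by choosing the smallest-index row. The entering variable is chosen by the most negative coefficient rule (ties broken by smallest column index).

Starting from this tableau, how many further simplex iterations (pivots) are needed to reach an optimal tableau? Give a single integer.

1

pivot: r in, s1 out → z = 63/2
No improving column remains; optimal.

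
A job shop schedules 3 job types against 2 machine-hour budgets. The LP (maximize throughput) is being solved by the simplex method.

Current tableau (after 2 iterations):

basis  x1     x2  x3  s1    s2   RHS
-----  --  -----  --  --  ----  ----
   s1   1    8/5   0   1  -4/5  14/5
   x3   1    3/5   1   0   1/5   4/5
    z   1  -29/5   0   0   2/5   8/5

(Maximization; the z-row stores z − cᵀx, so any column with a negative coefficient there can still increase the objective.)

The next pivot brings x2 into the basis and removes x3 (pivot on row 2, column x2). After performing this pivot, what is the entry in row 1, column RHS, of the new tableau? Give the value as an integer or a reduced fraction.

2/3

Pivot element is row 2, column x2: 3/5.
Normalize row 2: new (row 2, RHS) = (4/5)/(3/5) = 4/3.
row 1 ← row 1 − (8/5)·(new row 2): 14/5 − (8/5)·(4/3) = 2/3.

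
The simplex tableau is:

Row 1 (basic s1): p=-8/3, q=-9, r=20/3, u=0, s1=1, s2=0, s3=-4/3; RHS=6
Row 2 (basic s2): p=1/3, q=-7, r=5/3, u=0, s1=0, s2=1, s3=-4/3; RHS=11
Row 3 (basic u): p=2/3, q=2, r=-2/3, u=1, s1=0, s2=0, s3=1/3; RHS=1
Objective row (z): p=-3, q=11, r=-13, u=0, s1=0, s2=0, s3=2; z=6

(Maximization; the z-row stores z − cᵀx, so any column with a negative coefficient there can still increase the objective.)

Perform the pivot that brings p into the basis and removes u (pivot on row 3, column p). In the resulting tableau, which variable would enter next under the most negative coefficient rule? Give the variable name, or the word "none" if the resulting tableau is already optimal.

r

Pivot element 2/3. New z-row = old z-row − (-3)·(row 3/(2/3)).
Updated z-row coefficients: p: 0, q: 20, r: -16, u: 9/2, s1: 0, s2: 0, s3: 7/2.
The most negative is -16 in column r, so r would enter next.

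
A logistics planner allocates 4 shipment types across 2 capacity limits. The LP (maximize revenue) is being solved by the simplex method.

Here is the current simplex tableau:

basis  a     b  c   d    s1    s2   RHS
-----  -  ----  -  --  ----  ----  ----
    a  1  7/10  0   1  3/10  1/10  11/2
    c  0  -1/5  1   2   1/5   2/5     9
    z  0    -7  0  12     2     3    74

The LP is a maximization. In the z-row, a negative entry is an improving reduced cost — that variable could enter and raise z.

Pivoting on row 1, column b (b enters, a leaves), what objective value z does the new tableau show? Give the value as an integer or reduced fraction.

129

Minimum ratio for b: (11/2)/(7/10) = 55/7.
z changes by −(z-row coeff of b)·ratio = −(-7)·(55/7) = 55.
New z = 74 + 55 = 129.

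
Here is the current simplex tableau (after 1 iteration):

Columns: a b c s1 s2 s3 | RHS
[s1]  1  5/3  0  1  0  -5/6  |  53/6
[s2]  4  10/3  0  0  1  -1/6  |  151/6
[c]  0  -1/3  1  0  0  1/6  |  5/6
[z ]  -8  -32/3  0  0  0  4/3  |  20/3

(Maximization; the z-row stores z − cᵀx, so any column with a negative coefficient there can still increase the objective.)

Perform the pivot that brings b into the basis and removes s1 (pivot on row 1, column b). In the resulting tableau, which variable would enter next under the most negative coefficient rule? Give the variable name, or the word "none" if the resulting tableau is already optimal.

Pivot element 5/3. New z-row = old z-row − (-32/3)·(row 1/(5/3)).
Updated z-row coefficients: a: -8/5, b: 0, c: 0, s1: 32/5, s2: 0, s3: -4.
The most negative is -4 in column s3, so s3 would enter next.

s3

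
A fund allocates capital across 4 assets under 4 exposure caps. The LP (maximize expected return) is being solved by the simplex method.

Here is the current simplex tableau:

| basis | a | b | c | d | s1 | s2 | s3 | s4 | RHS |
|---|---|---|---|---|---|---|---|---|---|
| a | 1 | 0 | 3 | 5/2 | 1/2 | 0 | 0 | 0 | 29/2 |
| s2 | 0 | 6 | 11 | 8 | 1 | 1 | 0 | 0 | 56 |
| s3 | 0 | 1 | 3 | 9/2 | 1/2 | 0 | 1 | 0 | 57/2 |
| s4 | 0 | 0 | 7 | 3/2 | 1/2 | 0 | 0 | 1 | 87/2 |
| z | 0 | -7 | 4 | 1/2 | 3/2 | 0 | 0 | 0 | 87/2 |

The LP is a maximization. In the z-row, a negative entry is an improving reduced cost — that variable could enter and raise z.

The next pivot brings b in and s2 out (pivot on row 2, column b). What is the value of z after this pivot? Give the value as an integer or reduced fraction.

Minimum ratio for b: 56/6 = 28/3.
z changes by −(z-row coeff of b)·ratio = −(-7)·(28/3) = 196/3.
New z = 87/2 + (196/3) = 653/6.

653/6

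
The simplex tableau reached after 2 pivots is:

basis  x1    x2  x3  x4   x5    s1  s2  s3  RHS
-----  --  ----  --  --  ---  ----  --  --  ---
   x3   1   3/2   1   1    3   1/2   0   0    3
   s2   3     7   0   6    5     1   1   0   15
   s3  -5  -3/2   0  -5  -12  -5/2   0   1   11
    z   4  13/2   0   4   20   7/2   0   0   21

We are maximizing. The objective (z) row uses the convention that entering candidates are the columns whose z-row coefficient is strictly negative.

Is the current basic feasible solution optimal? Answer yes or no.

yes

No objective-row coefficient is strictly negative, so no entering variable exists; the tableau is optimal.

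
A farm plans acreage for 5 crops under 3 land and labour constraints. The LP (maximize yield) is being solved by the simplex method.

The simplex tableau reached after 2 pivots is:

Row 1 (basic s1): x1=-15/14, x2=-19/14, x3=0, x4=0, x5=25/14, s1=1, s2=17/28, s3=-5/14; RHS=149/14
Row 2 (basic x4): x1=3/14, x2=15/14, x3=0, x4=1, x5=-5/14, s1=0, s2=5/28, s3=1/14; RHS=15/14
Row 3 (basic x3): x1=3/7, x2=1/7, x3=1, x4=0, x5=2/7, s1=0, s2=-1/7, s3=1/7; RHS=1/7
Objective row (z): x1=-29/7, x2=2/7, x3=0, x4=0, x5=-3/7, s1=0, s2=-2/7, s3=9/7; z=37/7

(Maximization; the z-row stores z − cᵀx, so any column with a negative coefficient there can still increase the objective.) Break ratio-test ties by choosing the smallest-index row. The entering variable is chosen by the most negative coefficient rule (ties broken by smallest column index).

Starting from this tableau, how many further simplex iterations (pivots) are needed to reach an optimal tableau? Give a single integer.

3

pivot: x1 in, x3 out → z = 20/3
pivot: s2 in, x4 out → z = 40/3
pivot: x5 in, s1 out → z = 50/3
No improving column remains; optimal.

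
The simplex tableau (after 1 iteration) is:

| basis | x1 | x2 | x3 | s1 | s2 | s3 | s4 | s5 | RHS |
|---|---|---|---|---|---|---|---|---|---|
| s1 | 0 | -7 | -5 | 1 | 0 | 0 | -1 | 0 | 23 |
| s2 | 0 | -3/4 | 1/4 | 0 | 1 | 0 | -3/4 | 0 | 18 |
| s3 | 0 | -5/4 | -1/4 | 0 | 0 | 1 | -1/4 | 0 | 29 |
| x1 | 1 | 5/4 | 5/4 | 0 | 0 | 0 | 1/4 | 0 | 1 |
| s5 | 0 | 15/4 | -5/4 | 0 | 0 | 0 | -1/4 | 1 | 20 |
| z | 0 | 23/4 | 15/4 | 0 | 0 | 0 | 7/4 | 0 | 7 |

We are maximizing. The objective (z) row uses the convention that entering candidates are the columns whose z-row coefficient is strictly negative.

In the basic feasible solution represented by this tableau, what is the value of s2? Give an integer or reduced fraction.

18

s2 is basic (row 2); its value is the RHS of that row: 18.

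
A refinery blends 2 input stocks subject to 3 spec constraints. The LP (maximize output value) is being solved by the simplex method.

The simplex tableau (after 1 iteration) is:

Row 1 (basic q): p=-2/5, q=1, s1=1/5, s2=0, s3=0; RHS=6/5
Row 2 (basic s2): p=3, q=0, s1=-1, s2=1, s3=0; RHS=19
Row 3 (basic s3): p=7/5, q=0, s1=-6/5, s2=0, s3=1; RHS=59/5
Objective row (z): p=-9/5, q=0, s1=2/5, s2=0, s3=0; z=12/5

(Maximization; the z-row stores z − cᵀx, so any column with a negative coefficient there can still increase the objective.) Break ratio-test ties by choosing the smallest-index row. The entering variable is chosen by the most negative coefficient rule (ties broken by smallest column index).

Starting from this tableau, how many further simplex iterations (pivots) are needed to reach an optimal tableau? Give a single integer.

2

pivot: p in, s2 out → z = 69/5
pivot: s1 in, q out → z = 25
No improving column remains; optimal.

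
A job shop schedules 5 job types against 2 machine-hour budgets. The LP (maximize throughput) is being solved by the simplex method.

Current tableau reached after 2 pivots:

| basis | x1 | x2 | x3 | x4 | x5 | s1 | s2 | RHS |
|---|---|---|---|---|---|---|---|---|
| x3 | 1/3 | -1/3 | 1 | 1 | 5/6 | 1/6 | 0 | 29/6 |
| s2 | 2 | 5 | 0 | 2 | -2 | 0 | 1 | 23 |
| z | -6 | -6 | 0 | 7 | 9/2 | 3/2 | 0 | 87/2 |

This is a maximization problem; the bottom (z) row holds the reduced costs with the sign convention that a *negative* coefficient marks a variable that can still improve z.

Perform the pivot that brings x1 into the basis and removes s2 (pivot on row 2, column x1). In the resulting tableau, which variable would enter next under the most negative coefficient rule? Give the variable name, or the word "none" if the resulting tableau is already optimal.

x5

Pivot element 2. New z-row = old z-row − (-6)·(row 2/2).
Updated z-row coefficients: x1: 0, x2: 9, x3: 0, x4: 13, x5: -3/2, s1: 3/2, s2: 3.
The most negative is -3/2 in column x5, so x5 would enter next.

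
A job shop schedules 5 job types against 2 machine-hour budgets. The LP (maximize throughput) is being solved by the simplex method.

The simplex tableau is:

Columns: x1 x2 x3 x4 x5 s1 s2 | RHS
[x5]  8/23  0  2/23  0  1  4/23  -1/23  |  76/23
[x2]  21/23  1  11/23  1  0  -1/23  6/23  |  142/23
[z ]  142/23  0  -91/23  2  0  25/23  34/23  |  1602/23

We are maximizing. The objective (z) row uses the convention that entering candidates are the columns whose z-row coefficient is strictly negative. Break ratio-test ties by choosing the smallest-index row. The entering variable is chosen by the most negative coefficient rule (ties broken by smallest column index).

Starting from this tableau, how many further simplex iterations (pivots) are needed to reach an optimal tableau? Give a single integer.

pivot: x3 in, x2 out → z = 1328/11
No improving column remains; optimal.

1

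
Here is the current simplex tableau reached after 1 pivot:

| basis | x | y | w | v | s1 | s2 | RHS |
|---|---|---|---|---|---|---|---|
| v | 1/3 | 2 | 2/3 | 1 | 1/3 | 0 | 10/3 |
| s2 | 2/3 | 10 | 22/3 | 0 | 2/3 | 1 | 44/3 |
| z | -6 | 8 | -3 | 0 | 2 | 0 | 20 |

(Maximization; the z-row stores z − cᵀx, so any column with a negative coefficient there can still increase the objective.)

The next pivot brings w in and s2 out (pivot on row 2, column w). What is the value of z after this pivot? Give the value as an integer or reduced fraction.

Minimum ratio for w: (44/3)/(22/3) = 2.
z changes by −(z-row coeff of w)·ratio = −(-3)·2 = 6.
New z = 20 + 6 = 26.

26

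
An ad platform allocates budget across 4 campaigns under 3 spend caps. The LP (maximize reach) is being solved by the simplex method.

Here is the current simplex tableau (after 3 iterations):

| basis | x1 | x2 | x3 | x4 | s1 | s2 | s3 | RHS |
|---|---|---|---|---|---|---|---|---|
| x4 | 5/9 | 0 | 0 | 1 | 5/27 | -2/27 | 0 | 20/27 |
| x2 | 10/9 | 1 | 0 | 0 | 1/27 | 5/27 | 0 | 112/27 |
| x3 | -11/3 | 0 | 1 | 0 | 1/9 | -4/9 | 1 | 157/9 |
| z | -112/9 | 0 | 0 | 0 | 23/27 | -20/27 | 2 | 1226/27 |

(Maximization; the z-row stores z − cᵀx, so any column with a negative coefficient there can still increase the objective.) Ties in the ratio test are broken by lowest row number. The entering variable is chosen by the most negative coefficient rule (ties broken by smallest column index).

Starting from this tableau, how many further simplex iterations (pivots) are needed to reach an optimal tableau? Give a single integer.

2

pivot: x1 in, x4 out → z = 62
pivot: s2 in, x2 out → z = 406/5
No improving column remains; optimal.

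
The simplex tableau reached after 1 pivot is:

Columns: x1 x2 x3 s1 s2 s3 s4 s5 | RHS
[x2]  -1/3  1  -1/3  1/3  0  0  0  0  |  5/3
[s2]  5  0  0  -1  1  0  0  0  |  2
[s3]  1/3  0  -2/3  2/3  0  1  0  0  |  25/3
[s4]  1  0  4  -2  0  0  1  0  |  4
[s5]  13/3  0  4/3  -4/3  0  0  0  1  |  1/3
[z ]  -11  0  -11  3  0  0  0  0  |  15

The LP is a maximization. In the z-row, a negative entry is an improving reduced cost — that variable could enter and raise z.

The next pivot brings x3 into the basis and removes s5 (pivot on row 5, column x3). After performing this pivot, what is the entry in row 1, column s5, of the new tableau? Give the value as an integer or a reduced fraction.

1/4

Pivot element is row 5, column x3: 4/3.
Normalize row 5: new (row 5, s5) = 1/(4/3) = 3/4.
row 1 ← row 1 − (-1/3)·(new row 5): 0 − (-1/3)·(3/4) = 1/4.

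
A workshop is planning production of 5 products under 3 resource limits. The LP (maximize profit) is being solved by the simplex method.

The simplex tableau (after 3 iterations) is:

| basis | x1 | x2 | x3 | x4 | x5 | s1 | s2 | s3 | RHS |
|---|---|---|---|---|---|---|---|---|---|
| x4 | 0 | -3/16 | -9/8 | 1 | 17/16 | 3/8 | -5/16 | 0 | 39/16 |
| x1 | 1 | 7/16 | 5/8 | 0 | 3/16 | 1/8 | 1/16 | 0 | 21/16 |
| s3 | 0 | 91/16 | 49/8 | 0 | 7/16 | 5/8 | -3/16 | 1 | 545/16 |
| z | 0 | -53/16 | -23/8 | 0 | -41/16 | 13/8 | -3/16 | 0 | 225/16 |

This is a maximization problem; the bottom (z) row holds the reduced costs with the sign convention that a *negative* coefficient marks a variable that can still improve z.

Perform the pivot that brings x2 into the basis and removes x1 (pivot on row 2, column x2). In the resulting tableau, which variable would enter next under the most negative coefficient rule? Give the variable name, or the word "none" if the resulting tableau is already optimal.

Pivot element 7/16. New z-row = old z-row − (-53/16)·(row 2/(7/16)).
Updated z-row coefficients: x1: 53/7, x2: 0, x3: 13/7, x4: 0, x5: -8/7, s1: 18/7, s2: 2/7, s3: 0.
The most negative is -8/7 in column x5, so x5 would enter next.

x5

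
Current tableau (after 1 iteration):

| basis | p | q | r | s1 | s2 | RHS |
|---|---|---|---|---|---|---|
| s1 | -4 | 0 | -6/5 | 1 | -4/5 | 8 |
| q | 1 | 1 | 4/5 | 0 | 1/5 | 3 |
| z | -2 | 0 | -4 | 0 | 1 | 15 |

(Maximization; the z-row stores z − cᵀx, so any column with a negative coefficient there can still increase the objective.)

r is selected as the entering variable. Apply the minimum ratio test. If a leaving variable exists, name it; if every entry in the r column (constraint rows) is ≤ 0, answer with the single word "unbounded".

q

Ratios: row 1 (s1): entry -6/5 ≤ 0, skip; row 2 (q): 3/(4/5) = 15/4.
Minimum ratio is in the q row, so q leaves.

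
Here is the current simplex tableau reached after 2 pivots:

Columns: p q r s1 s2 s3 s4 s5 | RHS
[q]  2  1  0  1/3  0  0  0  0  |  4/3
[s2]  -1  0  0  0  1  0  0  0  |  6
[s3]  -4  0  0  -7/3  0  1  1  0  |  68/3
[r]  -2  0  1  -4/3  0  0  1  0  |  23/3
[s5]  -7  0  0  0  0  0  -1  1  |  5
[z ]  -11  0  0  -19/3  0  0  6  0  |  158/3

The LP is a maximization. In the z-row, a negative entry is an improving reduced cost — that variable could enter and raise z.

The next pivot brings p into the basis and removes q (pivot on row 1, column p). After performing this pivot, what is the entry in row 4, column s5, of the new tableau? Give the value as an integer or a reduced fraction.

Pivot element is row 1, column p: 2.
Normalize row 1: new (row 1, s5) = 0/2 = 0.
row 4 ← row 4 − (-2)·(new row 1): 0 − (-2)·0 = 0.

0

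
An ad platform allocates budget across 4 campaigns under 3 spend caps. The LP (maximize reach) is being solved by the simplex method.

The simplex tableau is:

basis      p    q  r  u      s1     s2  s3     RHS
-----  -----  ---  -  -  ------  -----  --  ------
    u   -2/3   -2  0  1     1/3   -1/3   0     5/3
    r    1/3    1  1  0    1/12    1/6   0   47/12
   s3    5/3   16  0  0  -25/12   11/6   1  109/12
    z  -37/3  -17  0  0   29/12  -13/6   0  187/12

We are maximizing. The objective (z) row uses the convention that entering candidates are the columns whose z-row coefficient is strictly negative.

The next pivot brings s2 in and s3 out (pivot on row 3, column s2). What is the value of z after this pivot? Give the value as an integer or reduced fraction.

579/22

Minimum ratio for s2: (109/12)/(11/6) = 109/22.
z changes by −(z-row coeff of s2)·ratio = −(-13/6)·(109/22) = 1417/132.
New z = 187/12 + (1417/132) = 579/22.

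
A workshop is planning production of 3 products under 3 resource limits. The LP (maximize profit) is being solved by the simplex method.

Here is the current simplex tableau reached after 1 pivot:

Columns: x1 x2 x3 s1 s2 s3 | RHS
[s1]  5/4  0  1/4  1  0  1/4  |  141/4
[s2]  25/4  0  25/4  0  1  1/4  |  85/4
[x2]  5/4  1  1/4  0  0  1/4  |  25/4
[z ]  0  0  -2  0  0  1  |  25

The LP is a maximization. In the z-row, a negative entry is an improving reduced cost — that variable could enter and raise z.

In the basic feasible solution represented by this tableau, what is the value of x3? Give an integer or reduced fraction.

0

x3 is nonbasic (not in the basis column), so its value in the current BFS is 0.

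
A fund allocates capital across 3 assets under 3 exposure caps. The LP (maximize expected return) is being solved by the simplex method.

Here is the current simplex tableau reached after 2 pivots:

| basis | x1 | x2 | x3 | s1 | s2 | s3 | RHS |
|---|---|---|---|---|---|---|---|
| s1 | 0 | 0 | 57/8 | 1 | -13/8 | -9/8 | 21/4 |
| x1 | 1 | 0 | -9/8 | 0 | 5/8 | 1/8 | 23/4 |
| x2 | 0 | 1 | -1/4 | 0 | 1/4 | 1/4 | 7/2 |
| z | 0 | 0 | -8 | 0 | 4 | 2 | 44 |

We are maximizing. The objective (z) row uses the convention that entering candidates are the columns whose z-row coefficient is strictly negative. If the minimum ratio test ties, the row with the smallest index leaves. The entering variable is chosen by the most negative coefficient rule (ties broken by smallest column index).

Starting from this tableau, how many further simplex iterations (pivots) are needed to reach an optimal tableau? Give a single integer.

1

pivot: x3 in, s1 out → z = 948/19
No improving column remains; optimal.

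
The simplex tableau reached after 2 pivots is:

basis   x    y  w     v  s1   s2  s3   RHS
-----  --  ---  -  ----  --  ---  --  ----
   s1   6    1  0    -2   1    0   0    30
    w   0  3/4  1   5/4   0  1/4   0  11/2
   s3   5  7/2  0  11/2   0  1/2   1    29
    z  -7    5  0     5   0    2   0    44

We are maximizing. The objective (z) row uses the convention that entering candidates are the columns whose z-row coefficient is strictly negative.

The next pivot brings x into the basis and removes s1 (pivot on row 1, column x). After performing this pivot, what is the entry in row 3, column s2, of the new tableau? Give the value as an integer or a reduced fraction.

Pivot element is row 1, column x: 6.
Normalize row 1: new (row 1, s2) = 0/6 = 0.
row 3 ← row 3 − 5·(new row 1): 1/2 − 5·0 = 1/2.

1/2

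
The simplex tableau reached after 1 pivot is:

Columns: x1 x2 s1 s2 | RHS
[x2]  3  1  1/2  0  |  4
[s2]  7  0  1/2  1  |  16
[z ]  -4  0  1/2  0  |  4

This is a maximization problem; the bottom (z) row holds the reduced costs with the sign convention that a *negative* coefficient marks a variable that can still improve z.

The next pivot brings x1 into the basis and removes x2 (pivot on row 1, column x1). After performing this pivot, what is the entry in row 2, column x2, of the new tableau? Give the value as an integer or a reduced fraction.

-7/3

Pivot element is row 1, column x1: 3.
Normalize row 1: new (row 1, x2) = 1/3 = 1/3.
row 2 ← row 2 − 7·(new row 1): 0 − 7·(1/3) = -7/3.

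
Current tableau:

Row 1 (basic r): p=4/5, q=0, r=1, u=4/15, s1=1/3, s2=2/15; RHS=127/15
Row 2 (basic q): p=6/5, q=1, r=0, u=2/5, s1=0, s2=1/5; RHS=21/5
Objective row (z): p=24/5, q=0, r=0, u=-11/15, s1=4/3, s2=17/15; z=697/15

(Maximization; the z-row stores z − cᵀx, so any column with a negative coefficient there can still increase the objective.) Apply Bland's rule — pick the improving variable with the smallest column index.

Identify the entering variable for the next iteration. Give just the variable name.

Objective-row coefficients: p: 24/5, q: 0, r: 0, u: -11/15, s1: 4/3, s2: 17/15.
Improving columns: u. Bland's rule picks the smallest column index → u.

u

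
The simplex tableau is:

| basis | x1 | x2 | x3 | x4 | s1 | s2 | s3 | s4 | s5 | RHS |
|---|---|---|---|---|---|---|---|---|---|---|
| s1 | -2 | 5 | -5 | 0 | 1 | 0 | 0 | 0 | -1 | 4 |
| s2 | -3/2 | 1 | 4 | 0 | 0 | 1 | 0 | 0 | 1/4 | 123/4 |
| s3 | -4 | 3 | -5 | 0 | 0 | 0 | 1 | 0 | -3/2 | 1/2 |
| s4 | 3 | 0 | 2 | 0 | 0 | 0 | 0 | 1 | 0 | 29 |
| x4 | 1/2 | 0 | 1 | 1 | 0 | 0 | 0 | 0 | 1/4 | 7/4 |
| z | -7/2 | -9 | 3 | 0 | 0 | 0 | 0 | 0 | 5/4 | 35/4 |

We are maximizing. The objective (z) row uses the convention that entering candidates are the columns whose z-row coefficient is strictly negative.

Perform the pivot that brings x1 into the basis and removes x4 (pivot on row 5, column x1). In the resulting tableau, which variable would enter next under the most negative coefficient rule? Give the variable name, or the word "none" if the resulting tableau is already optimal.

Pivot element 1/2. New z-row = old z-row − (-7/2)·(row 5/(1/2)).
Updated z-row coefficients: x1: 0, x2: -9, x3: 10, x4: 7, s1: 0, s2: 0, s3: 0, s4: 0, s5: 3.
The most negative is -9 in column x2, so x2 would enter next.

x2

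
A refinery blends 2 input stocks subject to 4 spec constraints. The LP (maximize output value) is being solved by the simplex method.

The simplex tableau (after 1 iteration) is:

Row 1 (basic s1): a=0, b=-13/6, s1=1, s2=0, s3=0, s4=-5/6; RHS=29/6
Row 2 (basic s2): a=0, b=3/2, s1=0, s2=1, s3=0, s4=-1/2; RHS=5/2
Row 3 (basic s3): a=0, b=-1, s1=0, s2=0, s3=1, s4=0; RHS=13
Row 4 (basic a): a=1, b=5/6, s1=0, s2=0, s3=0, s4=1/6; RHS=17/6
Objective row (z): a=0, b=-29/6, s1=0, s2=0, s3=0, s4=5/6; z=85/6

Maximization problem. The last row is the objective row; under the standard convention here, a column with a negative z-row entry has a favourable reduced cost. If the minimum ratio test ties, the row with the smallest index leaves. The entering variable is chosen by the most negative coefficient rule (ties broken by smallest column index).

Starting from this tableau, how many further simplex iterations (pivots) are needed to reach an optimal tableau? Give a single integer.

pivot: b in, s2 out → z = 200/9
pivot: s4 in, a out → z = 99/4
No improving column remains; optimal.

2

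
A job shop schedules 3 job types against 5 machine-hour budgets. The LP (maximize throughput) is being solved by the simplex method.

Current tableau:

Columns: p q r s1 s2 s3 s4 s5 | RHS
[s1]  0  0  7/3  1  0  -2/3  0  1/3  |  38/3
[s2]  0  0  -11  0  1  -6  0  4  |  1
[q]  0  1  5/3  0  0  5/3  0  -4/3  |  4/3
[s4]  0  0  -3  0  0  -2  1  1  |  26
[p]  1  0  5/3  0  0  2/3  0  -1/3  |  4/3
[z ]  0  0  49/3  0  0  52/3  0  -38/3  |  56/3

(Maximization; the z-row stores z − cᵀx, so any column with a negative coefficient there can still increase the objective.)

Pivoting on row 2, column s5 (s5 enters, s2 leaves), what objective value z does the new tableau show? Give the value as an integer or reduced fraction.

Minimum ratio for s5: 1/4 = 1/4.
z changes by −(z-row coeff of s5)·ratio = −(-38/3)·(1/4) = 19/6.
New z = 56/3 + (19/6) = 131/6.

131/6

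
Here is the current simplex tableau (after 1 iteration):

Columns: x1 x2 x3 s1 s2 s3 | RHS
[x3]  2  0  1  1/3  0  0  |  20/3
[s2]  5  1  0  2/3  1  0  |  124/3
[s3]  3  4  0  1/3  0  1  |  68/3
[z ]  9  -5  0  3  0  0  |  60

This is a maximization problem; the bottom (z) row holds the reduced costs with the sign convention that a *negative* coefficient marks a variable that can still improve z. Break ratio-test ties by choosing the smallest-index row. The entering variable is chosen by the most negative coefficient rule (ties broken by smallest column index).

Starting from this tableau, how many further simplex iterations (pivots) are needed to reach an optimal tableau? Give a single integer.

pivot: x2 in, s3 out → z = 265/3
No improving column remains; optimal.

1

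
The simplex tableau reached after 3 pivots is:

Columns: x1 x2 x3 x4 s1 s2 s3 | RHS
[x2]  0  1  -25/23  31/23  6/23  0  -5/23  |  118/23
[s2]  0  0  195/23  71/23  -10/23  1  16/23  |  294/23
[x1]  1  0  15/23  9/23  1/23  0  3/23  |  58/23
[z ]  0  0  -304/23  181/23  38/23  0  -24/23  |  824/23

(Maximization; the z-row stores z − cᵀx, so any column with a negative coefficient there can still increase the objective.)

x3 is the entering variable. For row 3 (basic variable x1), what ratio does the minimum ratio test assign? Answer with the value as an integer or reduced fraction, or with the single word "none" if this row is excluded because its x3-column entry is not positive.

Ratio = RHS / (x3 entry) = (58/23) / (15/23) = 58/15.

58/15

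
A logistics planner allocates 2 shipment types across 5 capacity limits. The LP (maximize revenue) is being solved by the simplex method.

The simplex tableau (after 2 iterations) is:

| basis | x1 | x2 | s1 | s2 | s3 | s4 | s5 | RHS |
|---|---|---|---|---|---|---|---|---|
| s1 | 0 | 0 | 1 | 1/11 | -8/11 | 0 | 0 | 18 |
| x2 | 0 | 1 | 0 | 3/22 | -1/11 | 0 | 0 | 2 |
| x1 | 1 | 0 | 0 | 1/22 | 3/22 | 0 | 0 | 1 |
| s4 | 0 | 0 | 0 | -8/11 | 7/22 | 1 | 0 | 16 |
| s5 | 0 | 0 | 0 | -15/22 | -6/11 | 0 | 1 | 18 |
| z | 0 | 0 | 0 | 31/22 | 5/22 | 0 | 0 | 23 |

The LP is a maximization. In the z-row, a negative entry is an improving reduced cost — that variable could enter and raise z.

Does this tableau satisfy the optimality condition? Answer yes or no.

No objective-row coefficient is strictly negative, so no entering variable exists; the tableau is optimal.

yes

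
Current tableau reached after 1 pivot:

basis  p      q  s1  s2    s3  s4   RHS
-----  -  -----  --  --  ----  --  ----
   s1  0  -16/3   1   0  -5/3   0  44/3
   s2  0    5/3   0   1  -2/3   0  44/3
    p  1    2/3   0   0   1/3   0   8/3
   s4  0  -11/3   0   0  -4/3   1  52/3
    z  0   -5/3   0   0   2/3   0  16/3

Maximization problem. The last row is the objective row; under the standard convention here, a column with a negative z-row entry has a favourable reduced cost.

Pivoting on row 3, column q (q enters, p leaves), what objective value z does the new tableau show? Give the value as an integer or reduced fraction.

Minimum ratio for q: (8/3)/(2/3) = 4.
z changes by −(z-row coeff of q)·ratio = −(-5/3)·4 = 20/3.
New z = 16/3 + (20/3) = 12.

12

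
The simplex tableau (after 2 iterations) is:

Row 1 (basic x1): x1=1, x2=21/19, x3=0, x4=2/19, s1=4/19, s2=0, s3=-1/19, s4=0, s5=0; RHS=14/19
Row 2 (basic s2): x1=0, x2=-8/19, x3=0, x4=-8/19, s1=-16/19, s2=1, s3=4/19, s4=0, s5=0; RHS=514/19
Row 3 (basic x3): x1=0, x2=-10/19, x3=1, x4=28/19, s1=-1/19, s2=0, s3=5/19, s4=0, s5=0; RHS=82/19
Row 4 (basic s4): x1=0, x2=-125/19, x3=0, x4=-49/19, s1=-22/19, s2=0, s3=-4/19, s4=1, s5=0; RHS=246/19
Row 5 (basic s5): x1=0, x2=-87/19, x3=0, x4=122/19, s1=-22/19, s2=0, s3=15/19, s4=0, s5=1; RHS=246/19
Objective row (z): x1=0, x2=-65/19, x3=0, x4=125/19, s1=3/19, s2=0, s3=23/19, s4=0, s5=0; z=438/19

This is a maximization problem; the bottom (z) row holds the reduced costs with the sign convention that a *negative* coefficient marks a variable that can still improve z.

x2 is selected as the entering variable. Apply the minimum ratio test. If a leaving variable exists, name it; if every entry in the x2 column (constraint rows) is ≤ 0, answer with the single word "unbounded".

Ratios: row 1 (x1): (14/19)/(21/19) = 2/3; row 2 (s2): entry -8/19 ≤ 0, skip; row 3 (x3): entry -10/19 ≤ 0, skip; row 4 (s4): entry -125/19 ≤ 0, skip; row 5 (s5): entry -87/19 ≤ 0, skip.
Minimum ratio is in the x1 row, so x1 leaves.

x1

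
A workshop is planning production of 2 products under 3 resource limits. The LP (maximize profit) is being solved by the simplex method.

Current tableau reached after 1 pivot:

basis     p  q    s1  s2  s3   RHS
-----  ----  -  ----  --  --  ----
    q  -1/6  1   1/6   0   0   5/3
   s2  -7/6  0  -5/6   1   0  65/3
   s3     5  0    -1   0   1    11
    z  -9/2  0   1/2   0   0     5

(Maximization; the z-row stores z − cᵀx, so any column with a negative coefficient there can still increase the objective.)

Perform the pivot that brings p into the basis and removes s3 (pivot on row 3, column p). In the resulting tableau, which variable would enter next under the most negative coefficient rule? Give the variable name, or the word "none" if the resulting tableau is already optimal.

s1

Pivot element 5. New z-row = old z-row − (-9/2)·(row 3/5).
Updated z-row coefficients: p: 0, q: 0, s1: -2/5, s2: 0, s3: 9/10.
The most negative is -2/5 in column s1, so s1 would enter next.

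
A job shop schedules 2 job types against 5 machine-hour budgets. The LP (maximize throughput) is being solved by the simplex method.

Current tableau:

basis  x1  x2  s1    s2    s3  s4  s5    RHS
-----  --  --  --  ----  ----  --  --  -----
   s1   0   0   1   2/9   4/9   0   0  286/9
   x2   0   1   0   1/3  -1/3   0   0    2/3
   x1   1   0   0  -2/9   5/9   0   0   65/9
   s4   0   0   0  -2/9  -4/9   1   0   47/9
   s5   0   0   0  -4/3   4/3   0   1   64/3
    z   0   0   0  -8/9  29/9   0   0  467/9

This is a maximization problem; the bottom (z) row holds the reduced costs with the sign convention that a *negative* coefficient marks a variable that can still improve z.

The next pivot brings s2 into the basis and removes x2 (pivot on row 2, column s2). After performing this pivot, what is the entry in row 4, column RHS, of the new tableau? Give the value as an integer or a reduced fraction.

17/3

Pivot element is row 2, column s2: 1/3.
Normalize row 2: new (row 2, RHS) = (2/3)/(1/3) = 2.
row 4 ← row 4 − (-2/9)·(new row 2): 47/9 − (-2/9)·2 = 17/3.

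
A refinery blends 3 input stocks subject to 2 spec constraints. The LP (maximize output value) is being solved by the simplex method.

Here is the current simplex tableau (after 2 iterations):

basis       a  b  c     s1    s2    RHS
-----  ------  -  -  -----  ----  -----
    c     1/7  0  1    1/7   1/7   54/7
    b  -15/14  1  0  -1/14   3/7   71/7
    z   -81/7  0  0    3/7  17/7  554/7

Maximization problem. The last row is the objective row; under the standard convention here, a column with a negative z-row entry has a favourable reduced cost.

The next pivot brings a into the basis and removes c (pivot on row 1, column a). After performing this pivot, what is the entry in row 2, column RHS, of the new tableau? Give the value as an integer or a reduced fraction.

Pivot element is row 1, column a: 1/7.
Normalize row 1: new (row 1, RHS) = (54/7)/(1/7) = 54.
row 2 ← row 2 − (-15/14)·(new row 1): 71/7 − (-15/14)·54 = 68.

68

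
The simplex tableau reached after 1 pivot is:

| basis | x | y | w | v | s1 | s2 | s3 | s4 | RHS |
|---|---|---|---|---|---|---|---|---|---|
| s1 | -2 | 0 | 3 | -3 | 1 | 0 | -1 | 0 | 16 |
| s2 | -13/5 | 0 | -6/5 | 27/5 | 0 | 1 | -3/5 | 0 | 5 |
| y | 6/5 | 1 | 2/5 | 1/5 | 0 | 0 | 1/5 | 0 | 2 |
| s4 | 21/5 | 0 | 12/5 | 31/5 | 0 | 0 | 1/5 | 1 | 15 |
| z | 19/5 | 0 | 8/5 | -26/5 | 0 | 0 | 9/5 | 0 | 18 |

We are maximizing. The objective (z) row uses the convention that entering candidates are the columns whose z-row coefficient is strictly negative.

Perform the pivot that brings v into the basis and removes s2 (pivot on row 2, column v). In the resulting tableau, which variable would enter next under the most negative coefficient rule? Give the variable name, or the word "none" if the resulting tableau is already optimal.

Pivot element 27/5. New z-row = old z-row − (-26/5)·(row 2/(27/5)).
Updated z-row coefficients: x: 35/27, y: 0, w: 4/9, v: 0, s1: 0, s2: 26/27, s3: 11/9, s4: 0.
No coefficient is strictly negative; the tableau after this pivot is optimal.

none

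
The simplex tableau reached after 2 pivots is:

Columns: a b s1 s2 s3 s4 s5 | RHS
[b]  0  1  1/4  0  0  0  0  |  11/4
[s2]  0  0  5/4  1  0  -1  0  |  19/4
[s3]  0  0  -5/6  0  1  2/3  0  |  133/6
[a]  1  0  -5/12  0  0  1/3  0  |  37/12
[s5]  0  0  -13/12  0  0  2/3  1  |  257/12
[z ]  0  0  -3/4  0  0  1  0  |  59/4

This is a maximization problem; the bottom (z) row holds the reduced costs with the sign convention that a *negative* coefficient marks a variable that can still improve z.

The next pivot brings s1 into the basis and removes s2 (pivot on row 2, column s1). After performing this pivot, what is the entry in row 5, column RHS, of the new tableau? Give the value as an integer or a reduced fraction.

Pivot element is row 2, column s1: 5/4.
Normalize row 2: new (row 2, RHS) = (19/4)/(5/4) = 19/5.
row 5 ← row 5 − (-13/12)·(new row 2): 257/12 − (-13/12)·(19/5) = 383/15.

383/15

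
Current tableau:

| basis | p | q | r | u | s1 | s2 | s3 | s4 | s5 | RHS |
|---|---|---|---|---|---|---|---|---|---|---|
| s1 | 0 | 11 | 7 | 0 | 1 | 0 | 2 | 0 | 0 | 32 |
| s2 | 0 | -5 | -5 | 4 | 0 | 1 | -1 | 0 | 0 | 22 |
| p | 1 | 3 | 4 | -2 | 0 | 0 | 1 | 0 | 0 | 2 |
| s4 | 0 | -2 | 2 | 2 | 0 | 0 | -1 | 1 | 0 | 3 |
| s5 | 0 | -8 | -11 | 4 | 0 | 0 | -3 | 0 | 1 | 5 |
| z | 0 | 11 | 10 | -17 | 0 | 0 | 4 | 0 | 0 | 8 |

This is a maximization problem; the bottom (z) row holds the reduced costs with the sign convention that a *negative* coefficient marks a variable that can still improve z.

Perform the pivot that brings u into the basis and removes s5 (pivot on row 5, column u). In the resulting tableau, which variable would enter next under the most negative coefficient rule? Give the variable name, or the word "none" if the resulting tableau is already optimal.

Pivot element 4. New z-row = old z-row − (-17)·(row 5/4).
Updated z-row coefficients: p: 0, q: -23, r: -147/4, u: 0, s1: 0, s2: 0, s3: -35/4, s4: 0, s5: 17/4.
The most negative is -147/4 in column r, so r would enter next.

r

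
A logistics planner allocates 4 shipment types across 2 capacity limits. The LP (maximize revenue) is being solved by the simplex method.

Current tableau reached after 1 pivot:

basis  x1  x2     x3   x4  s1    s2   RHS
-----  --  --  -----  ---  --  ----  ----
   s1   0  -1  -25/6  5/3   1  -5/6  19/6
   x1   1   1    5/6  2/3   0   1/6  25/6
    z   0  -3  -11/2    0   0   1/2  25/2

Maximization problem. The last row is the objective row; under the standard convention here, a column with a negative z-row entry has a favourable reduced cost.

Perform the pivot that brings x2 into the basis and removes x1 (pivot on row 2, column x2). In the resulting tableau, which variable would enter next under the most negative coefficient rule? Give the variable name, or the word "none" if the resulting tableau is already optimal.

Pivot element 1. New z-row = old z-row − (-3)·(row 2/1).
Updated z-row coefficients: x1: 3, x2: 0, x3: -3, x4: 2, s1: 0, s2: 1.
The most negative is -3 in column x3, so x3 would enter next.

x3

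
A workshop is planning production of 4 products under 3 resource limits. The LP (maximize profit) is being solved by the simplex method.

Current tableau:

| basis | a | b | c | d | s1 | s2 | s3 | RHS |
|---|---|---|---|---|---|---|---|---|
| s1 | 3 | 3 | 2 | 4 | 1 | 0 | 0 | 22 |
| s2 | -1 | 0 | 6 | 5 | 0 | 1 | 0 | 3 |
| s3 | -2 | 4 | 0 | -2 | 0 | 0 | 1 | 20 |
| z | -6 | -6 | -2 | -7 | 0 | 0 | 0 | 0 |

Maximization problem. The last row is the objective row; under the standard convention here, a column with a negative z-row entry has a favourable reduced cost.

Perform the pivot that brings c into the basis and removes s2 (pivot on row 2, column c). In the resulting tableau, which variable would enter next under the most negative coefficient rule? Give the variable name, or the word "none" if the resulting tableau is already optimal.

a

Pivot element 6. New z-row = old z-row − (-2)·(row 2/6).
Updated z-row coefficients: a: -19/3, b: -6, c: 0, d: -16/3, s1: 0, s2: 1/3, s3: 0.
The most negative is -19/3 in column a, so a would enter next.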